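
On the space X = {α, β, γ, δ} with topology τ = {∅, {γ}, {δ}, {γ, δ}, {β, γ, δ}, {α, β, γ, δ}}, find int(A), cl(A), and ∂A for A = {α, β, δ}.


int(A) = {δ}, cl(A) = {α, β, δ}, ∂A = {α, β}.

Closed sets in (X, τ) are complements of opens:
  closed(X, τ) = {∅, {α}, {α, β}, {α, β, γ}, {α, β, δ}, {α, β, γ, δ}}.
int(A) = ⋃ {U ∈ τ : U ⊆ A}. Opens contained in A: ∅, {δ}.
Taking the union of these: int(A) = {δ}.
cl(A) = ⋂ {C closed : A ⊆ C}. Closed sets containing A: {α, β, δ}, {α, β, γ, δ}.
Intersecting these: cl(A) = {α, β, δ}.
∂A = cl(A) ∖ int(A) = {α, β, δ} ∖ {δ} = {α, β}.


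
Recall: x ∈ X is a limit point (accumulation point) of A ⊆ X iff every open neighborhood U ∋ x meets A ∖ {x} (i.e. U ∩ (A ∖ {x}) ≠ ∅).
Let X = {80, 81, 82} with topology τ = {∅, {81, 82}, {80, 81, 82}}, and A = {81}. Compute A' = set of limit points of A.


A' = {80, 82}

For each x ∈ X, list the open sets U ∈ τ with x ∈ U, then check whether U ∩ (A ∖ {x}) ≠ ∅ for every such U.
  x = 80: opens ∋ x are {80, 81, 82}; each meets A ∖ {80}, so x IS a limit point.
  x = 81: open {81, 82} ∋ x has {81, 82} ∩ (A ∖ {81}) = ∅, so x is NOT a limit point.
  x = 82: opens ∋ x are {81, 82}, {80, 81, 82}; each meets A ∖ {82}, so x IS a limit point.
Collecting: A' = {80, 82}.


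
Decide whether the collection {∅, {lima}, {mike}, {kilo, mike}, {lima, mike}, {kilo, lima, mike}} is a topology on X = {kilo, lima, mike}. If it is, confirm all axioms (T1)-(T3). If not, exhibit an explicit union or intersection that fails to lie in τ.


τ IS a topology on X.

Axiom (T1): ∅ ∈ τ? Yes; X ∈ τ? Yes.
Axiom (T2/T3): check pairwise unions and intersections of members of τ.
All pairwise intersections and unions checked — each lies in τ. Therefore τ satisfies (T1), (T2), (T3): it IS a topology on X.


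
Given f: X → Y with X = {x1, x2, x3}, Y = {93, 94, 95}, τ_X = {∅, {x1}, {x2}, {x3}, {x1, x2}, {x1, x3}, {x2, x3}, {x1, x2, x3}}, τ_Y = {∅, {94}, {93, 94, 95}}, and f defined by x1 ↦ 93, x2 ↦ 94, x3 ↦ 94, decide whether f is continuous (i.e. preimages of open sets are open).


f IS continuous.

Compute f^{-1}(U) for each U ∈ τ_Y:
  U = ∅: f^{-1}(U) = ∅ ∈ τ_X ✓.
  U = {94}: f^{-1}(U) = {x2, x3} ∈ τ_X ✓.
  U = {93, 94, 95}: f^{-1}(U) = {x1, x2, x3} ∈ τ_X ✓.
Every preimage lies in τ_X, so f IS continuous.


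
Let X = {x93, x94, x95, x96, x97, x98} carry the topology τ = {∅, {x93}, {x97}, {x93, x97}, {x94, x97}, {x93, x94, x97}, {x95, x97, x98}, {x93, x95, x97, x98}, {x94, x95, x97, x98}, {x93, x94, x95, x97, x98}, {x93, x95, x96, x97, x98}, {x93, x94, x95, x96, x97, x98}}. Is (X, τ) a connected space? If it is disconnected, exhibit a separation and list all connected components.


(X, τ) is connected.

Find clopen sets (U ∈ τ with X ∖ U ∈ τ):
  U = ∅, X ∖ U = {x93, x94, x95, x96, x97, x98} — both open, so U is clopen.
  U = {x93, x94, x95, x96, x97, x98}, X ∖ U = ∅ — both open, so U is clopen.
Only trivial clopens (∅ and X) exist, so (X, τ) is connected.
Compute connected components by grouping points that agree on all clopens:
  component: {x93, x94, x95, x96, x97, x98}


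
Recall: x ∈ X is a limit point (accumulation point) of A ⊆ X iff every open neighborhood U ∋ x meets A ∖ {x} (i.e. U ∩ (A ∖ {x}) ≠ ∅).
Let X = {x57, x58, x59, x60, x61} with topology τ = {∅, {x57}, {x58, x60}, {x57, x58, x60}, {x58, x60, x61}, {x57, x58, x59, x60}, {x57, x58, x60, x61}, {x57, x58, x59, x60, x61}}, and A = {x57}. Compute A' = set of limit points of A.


A' = {x59}

For each x ∈ X, list the open sets U ∈ τ with x ∈ U, then check whether U ∩ (A ∖ {x}) ≠ ∅ for every such U.
  x = x57: open {x57} ∋ x has {x57} ∩ (A ∖ {x57}) = ∅, so x is NOT a limit point.
  x = x58: open {x58, x60} ∋ x has {x58, x60} ∩ (A ∖ {x58}) = ∅, so x is NOT a limit point.
  x = x59: opens ∋ x are {x57, x58, x59, x60}, {x57, x58, x59, x60, x61}; each meets A ∖ {x59}, so x IS a limit point.
  x = x60: open {x58, x60} ∋ x has {x58, x60} ∩ (A ∖ {x60}) = ∅, so x is NOT a limit point.
  x = x61: open {x58, x60, x61} ∋ x has {x58, x60, x61} ∩ (A ∖ {x61}) = ∅, so x is NOT a limit point.
Collecting: A' = {x59}.


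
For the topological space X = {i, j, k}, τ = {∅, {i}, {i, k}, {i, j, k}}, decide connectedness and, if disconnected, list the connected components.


(X, τ) is connected.

Find clopen sets (U ∈ τ with X ∖ U ∈ τ):
  U = ∅, X ∖ U = {i, j, k} — both open, so U is clopen.
  U = {i, j, k}, X ∖ U = ∅ — both open, so U is clopen.
Only trivial clopens (∅ and X) exist, so (X, τ) is connected.
Compute connected components by grouping points that agree on all clopens:
  component: {i, j, k}


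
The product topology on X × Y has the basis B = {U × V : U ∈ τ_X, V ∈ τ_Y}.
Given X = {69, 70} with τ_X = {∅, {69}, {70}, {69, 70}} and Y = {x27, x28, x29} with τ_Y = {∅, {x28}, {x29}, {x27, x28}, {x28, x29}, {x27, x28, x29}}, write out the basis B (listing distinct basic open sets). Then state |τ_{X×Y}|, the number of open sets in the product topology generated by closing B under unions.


Basis B = {∅ × ∅, {69} × {x28}, {69} × {x29}, {70} × {x28}, {70} × {x29}, {69} × {x27, x28}, {69} × {x28, x29}, {69, 70} × {x28}, {69, 70} × {x29}, {70} × {x27, x28}, {70} × {x28, x29}, {69} × {x27, x28, x29}, {70} × {x27, x28, x29}, {69, 70} × {x27, x28}, {69, 70} × {x28, x29}, {69, 70} × {x27, x28, x29}}; |τ_{X×Y}| = 36.

Enumerate products U × V with U ∈ τ_X, V ∈ τ_Y (deduplicated):
  ∅ × ∅ = {} (∅)
  {69} × {x28} = {(69,x28)}
  {69} × {x29} = {(69,x29)}
  {70} × {x28} = {(70,x28)}
  {70} × {x29} = {(70,x29)}
  {69} × {x27, x28} = {(69,x27), (69,x28)}
  {69} × {x28, x29} = {(69,x28), (69,x29)}
  {69, 70} × {x28} = {(69,x28), (70,x28)}
  {69, 70} × {x29} = {(69,x29), (70,x29)}
  {70} × {x27, x28} = {(70,x27), (70,x28)}
  {70} × {x28, x29} = {(70,x28), (70,x29)}
  {69} × {x27, x28, x29} = {(69,x27), (69,x28), (69,x29)}
  {70} × {x27, x28, x29} = {(70,x27), (70,x28), (70,x29)}
  {69, 70} × {x27, x28} = {(69,x27), (69,x28), (70,x27), (70,x28)}
  {69, 70} × {x28, x29} = {(69,x28), (69,x29), (70,x28), (70,x29)}
  {69, 70} × {x27, x28, x29} = {(69,x27), (69,x28), (69,x29), (70,x27), (70,x28), (70,x29)}
These 16 distinct sets form the basis B.
Close under arbitrary unions to get τ_{X×Y}; counting gives |τ_{X×Y}| = 36.


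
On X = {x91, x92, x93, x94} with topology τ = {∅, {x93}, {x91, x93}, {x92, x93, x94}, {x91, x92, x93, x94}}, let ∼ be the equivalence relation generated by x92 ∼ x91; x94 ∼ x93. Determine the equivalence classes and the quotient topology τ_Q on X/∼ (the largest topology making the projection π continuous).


X/∼ = {[x91=x92], [x93=x94]}; |τ_Q| = 2.

Equivalence classes: [x91=x92], [x93=x94].
Quotient map π: X → X/∼ sends x91 ↦ [x91=x92], x92 ↦ [x91=x92], x93 ↦ [x93=x94], x94 ↦ [x93=x94].
For each subset V ⊆ X/∼, compute π^{-1}(V) ⊆ X and check whether π^{-1}(V) ∈ τ. V is open in τ_Q iff π^{-1}(V) ∈ τ.
  V = {}: π^{-1}(V) = ∅ ∈ τ ✓.
  V = {[x91=x92]}: π^{-1}(V) = {x91, x92} ∉ τ ✗.
  V = {[x93=x94]}: π^{-1}(V) = {x93, x94} ∉ τ ✗.
  V = {[x91=x92], [x93=x94]}: π^{-1}(V) = {x91, x92, x93, x94} ∈ τ ✓.
Open sets in the quotient: τ_Q = {{}, {[x91=x92], [x93=x94]}} (2 elements).


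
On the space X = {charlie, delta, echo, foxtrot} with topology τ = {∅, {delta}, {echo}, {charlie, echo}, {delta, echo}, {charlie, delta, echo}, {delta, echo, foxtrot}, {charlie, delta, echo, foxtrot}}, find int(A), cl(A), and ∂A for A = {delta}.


int(A) = {delta}, cl(A) = {delta, foxtrot}, ∂A = {foxtrot}.

Closed sets in (X, τ) are complements of opens:
  closed(X, τ) = {∅, {charlie}, {foxtrot}, {charlie, foxtrot}, {delta, foxtrot}, {charlie, delta, foxtrot}, {charlie, echo, foxtrot}, {charlie, delta, echo, foxtrot}}.
int(A) = ⋃ {U ∈ τ : U ⊆ A}. Opens contained in A: ∅, {delta}.
Taking the union of these: int(A) = {delta}.
cl(A) = ⋂ {C closed : A ⊆ C}. Closed sets containing A: {delta, foxtrot}, {charlie, delta, foxtrot}, {charlie, delta, echo, foxtrot}.
Intersecting these: cl(A) = {delta, foxtrot}.
∂A = cl(A) ∖ int(A) = {delta, foxtrot} ∖ {delta} = {foxtrot}.


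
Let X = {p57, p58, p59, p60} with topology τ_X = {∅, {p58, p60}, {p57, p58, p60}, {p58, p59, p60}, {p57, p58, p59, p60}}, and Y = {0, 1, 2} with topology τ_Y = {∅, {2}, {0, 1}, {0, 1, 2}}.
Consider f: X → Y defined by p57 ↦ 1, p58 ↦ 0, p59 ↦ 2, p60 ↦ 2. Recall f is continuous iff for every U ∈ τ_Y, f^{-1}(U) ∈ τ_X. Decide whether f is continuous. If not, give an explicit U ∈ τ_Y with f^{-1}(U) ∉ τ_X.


f is NOT continuous.

Compute f^{-1}(U) for each U ∈ τ_Y:
  U = ∅: f^{-1}(U) = ∅ ∈ τ_X ✓.
  U = {2}: f^{-1}(U) = {p59, p60} ∉ τ_X ✗.
  U = {0, 1}: f^{-1}(U) = {p57, p58} ∉ τ_X ✗.
  U = {0, 1, 2}: f^{-1}(U) = {p57, p58, p59, p60} ∈ τ_X ✓.
Found U = {2} with f^{-1}(U) = {p59, p60} not in τ_X. Therefore f is NOT continuous.


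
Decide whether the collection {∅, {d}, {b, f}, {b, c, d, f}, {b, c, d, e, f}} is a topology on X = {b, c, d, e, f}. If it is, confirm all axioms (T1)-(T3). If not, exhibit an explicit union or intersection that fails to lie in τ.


τ is NOT a topology on X.

Axiom (T1): ∅ ∈ τ? Yes; X ∈ τ? Yes.
Axiom (T2/T3): check pairwise unions and intersections of members of τ.
Counterexample for (T2): {d} ∪ {b, f} = {b, d, f} ∉ τ. Therefore τ is NOT a topology.


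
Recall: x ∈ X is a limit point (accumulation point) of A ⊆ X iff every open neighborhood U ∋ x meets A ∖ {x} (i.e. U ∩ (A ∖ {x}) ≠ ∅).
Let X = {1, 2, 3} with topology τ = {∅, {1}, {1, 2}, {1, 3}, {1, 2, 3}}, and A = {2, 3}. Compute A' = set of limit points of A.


A' = ∅

For each x ∈ X, list the open sets U ∈ τ with x ∈ U, then check whether U ∩ (A ∖ {x}) ≠ ∅ for every such U.
  x = 1: open {1} ∋ x has {1} ∩ (A ∖ {1}) = ∅, so x is NOT a limit point.
  x = 2: open {1, 2} ∋ x has {1, 2} ∩ (A ∖ {2}) = ∅, so x is NOT a limit point.
  x = 3: open {1, 3} ∋ x has {1, 3} ∩ (A ∖ {3}) = ∅, so x is NOT a limit point.
Collecting: A' = ∅.


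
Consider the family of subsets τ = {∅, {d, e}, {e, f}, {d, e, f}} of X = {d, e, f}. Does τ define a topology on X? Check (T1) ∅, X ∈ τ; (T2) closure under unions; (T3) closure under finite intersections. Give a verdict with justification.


τ is NOT a topology on X.

Axiom (T1): ∅ ∈ τ? Yes; X ∈ τ? Yes.
Axiom (T2/T3): check pairwise unions and intersections of members of τ.
Counterexample for (T3): {d, e} ∩ {e, f} = {e} ∉ τ. Therefore τ is NOT a topology.


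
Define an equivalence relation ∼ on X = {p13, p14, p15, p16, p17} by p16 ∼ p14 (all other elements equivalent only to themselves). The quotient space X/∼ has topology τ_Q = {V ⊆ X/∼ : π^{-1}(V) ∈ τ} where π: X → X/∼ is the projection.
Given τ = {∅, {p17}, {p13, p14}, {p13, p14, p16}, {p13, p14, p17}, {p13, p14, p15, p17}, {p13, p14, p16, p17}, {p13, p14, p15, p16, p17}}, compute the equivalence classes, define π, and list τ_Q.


X/∼ = {[p13], [p14=p16], [p15], [p17]}; |τ_Q| = 5.

Equivalence classes: [p13], [p14=p16], [p15], [p17].
Quotient map π: X → X/∼ sends p13 ↦ [p13], p14 ↦ [p14=p16], p15 ↦ [p15], p16 ↦ [p14=p16], p17 ↦ [p17].
For each subset V ⊆ X/∼, compute π^{-1}(V) ⊆ X and check whether π^{-1}(V) ∈ τ. V is open in τ_Q iff π^{-1}(V) ∈ τ.
  V = {}: π^{-1}(V) = ∅ ∈ τ ✓.
  V = {[p13]}: π^{-1}(V) = {p13} ∉ τ ✗.
  V = {[p14=p16]}: π^{-1}(V) = {p14, p16} ∉ τ ✗.
  V = {[p13], [p14=p16]}: π^{-1}(V) = {p13, p14, p16} ∈ τ ✓.
  V = {[p15]}: π^{-1}(V) = {p15} ∉ τ ✗.
  V = {[p13], [p15]}: π^{-1}(V) = {p13, p15} ∉ τ ✗.
  V = {[p14=p16], [p15]}: π^{-1}(V) = {p14, p15, p16} ∉ τ ✗.
  V = {[p13], [p14=p16], [p15]}: π^{-1}(V) = {p13, p14, p15, p16} ∉ τ ✗.
  V = {[p17]}: π^{-1}(V) = {p17} ∈ τ ✓.
  V = {[p13], [p17]}: π^{-1}(V) = {p13, p17} ∉ τ ✗.
  V = {[p14=p16], [p17]}: π^{-1}(V) = {p14, p16, p17} ∉ τ ✗.
  V = {[p13], [p14=p16], [p17]}: π^{-1}(V) = {p13, p14, p16, p17} ∈ τ ✓.
  V = {[p15], [p17]}: π^{-1}(V) = {p15, p17} ∉ τ ✗.
  V = {[p13], [p15], [p17]}: π^{-1}(V) = {p13, p15, p17} ∉ τ ✗.
  V = {[p14=p16], [p15], [p17]}: π^{-1}(V) = {p14, p15, p16, p17} ∉ τ ✗.
  V = {[p13], [p14=p16], [p15], [p17]}: π^{-1}(V) = {p13, p14, p15, p16, p17} ∈ τ ✓.
Open sets in the quotient: τ_Q = {{}, {[p13], [p14=p16]}, {[p17]}, {[p13], [p14=p16], [p17]}, {[p13], [p14=p16], [p15], [p17]}} (5 elements).


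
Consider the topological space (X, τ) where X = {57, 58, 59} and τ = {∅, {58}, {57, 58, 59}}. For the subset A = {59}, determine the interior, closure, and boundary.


int(A) = ∅, cl(A) = {57, 59}, ∂A = {57, 59}.

Closed sets in (X, τ) are complements of opens:
  closed(X, τ) = {∅, {57, 59}, {57, 58, 59}}.
int(A) = ⋃ {U ∈ τ : U ⊆ A}. Opens contained in A: ∅.
Taking the union of these: int(A) = ∅.
cl(A) = ⋂ {C closed : A ⊆ C}. Closed sets containing A: {57, 59}, {57, 58, 59}.
Intersecting these: cl(A) = {57, 59}.
∂A = cl(A) ∖ int(A) = {57, 59} ∖ ∅ = {57, 59}.


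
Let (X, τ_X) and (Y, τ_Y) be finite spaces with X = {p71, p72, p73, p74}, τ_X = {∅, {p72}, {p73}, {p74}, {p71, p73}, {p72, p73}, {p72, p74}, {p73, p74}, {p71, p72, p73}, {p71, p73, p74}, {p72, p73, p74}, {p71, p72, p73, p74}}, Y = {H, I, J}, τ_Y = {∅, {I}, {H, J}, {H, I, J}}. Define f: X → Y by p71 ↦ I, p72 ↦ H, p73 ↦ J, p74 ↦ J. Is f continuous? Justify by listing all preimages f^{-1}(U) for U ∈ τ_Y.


f is NOT continuous.

Compute f^{-1}(U) for each U ∈ τ_Y:
  U = ∅: f^{-1}(U) = ∅ ∈ τ_X ✓.
  U = {I}: f^{-1}(U) = {p71} ∉ τ_X ✗.
  U = {H, J}: f^{-1}(U) = {p72, p73, p74} ∈ τ_X ✓.
  U = {H, I, J}: f^{-1}(U) = {p71, p72, p73, p74} ∈ τ_X ✓.
Found U = {I} with f^{-1}(U) = {p71} not in τ_X. Therefore f is NOT continuous.


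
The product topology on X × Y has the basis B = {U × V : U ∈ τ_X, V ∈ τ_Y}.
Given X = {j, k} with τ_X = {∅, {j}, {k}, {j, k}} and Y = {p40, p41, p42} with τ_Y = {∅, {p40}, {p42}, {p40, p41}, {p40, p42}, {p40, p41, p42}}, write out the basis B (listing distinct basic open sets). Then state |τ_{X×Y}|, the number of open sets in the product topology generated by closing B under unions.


Basis B = {∅ × ∅, {j} × {p40}, {j} × {p42}, {k} × {p40}, {k} × {p42}, {j} × {p40, p41}, {j} × {p40, p42}, {j, k} × {p40}, {j, k} × {p42}, {k} × {p40, p41}, {k} × {p40, p42}, {j} × {p40, p41, p42}, {k} × {p40, p41, p42}, {j, k} × {p40, p41}, {j, k} × {p40, p42}, {j, k} × {p40, p41, p42}}; |τ_{X×Y}| = 36.

Enumerate products U × V with U ∈ τ_X, V ∈ τ_Y (deduplicated):
  ∅ × ∅ = {} (∅)
  {j} × {p40} = {(j,p40)}
  {j} × {p42} = {(j,p42)}
  {k} × {p40} = {(k,p40)}
  {k} × {p42} = {(k,p42)}
  {j} × {p40, p41} = {(j,p40), (j,p41)}
  {j} × {p40, p42} = {(j,p40), (j,p42)}
  {j, k} × {p40} = {(j,p40), (k,p40)}
  {j, k} × {p42} = {(j,p42), (k,p42)}
  {k} × {p40, p41} = {(k,p40), (k,p41)}
  {k} × {p40, p42} = {(k,p40), (k,p42)}
  {j} × {p40, p41, p42} = {(j,p40), (j,p41), (j,p42)}
  {k} × {p40, p41, p42} = {(k,p40), (k,p41), (k,p42)}
  {j, k} × {p40, p41} = {(j,p40), (j,p41), (k,p40), (k,p41)}
  {j, k} × {p40, p42} = {(j,p40), (j,p42), (k,p40), (k,p42)}
  {j, k} × {p40, p41, p42} = {(j,p40), (j,p41), (j,p42), (k,p40), (k,p41), (k,p42)}
These 16 distinct sets form the basis B.
Close under arbitrary unions to get τ_{X×Y}; counting gives |τ_{X×Y}| = 36.


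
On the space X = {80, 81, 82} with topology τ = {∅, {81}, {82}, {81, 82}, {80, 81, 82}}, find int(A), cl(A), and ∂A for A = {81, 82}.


int(A) = {81, 82}, cl(A) = {80, 81, 82}, ∂A = {80}.

Closed sets in (X, τ) are complements of opens:
  closed(X, τ) = {∅, {80}, {80, 81}, {80, 82}, {80, 81, 82}}.
int(A) = ⋃ {U ∈ τ : U ⊆ A}. Opens contained in A: ∅, {81}, {82}, {81, 82}.
Taking the union of these: int(A) = {81, 82}.
cl(A) = ⋂ {C closed : A ⊆ C}. Closed sets containing A: {80, 81, 82}.
Intersecting these: cl(A) = {80, 81, 82}.
∂A = cl(A) ∖ int(A) = {80, 81, 82} ∖ {81, 82} = {80}.


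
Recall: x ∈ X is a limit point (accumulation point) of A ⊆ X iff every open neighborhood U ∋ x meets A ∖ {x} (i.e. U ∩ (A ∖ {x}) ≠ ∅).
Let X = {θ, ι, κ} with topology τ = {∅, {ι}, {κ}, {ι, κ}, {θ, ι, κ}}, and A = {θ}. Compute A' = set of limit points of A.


A' = ∅

For each x ∈ X, list the open sets U ∈ τ with x ∈ U, then check whether U ∩ (A ∖ {x}) ≠ ∅ for every such U.
  x = θ: open {θ, ι, κ} ∋ x has {θ, ι, κ} ∩ (A ∖ {θ}) = ∅, so x is NOT a limit point.
  x = ι: open {ι} ∋ x has {ι} ∩ (A ∖ {ι}) = ∅, so x is NOT a limit point.
  x = κ: open {κ} ∋ x has {κ} ∩ (A ∖ {κ}) = ∅, so x is NOT a limit point.
Collecting: A' = ∅.


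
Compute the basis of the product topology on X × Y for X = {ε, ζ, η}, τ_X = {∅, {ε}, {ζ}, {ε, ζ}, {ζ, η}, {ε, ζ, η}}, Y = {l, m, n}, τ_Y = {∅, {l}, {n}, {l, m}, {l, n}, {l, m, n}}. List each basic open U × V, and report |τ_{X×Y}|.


Basis B = {∅ × ∅, {ε} × {l}, {ε} × {n}, {ζ} × {l}, {ζ} × {n}, {ε} × {l, m}, {ε} × {l, n}, {ε, ζ} × {l}, {ε, ζ} × {n}, {ζ} × {l, m}, {ζ} × {l, n}, {ζ, η} × {l}, {ζ, η} × {n}, {ε} × {l, m, n}, {ε, ζ, η} × {l}, {ε, ζ, η} × {n}, {ζ} × {l, m, n}, {ε, ζ} × {l, m}, {ε, ζ} × {l, n}, {ζ, η} × {l, m}, {ζ, η} × {l, n}, {ε, ζ} × {l, m, n}, {ε, ζ, η} × {l, m}, {ε, ζ, η} × {l, n}, {ζ, η} × {l, m, n}, {ε, ζ, η} × {l, m, n}}; |τ_{X×Y}| = 108.

Enumerate products U × V with U ∈ τ_X, V ∈ τ_Y (deduplicated):
  ∅ × ∅ = {} (∅)
  {ε} × {l} = {(ε,l)}
  {ε} × {n} = {(ε,n)}
  {ζ} × {l} = {(ζ,l)}
  {ζ} × {n} = {(ζ,n)}
  {ε} × {l, m} = {(ε,l), (ε,m)}
  {ε} × {l, n} = {(ε,l), (ε,n)}
  {ε, ζ} × {l} = {(ε,l), (ζ,l)}
  {ε, ζ} × {n} = {(ε,n), (ζ,n)}
  {ζ} × {l, m} = {(ζ,l), (ζ,m)}
  {ζ} × {l, n} = {(ζ,l), (ζ,n)}
  {ζ, η} × {l} = {(ζ,l), (η,l)}
  {ζ, η} × {n} = {(ζ,n), (η,n)}
  {ε} × {l, m, n} = {(ε,l), (ε,m), (ε,n)}
  {ε, ζ, η} × {l} = {(ε,l), (ζ,l), (η,l)}
  {ε, ζ, η} × {n} = {(ε,n), (ζ,n), (η,n)}
  {ζ} × {l, m, n} = {(ζ,l), (ζ,m), (ζ,n)}
  {ε, ζ} × {l, m} = {(ε,l), (ε,m), (ζ,l), (ζ,m)}
  {ε, ζ} × {l, n} = {(ε,l), (ε,n), (ζ,l), (ζ,n)}
  {ζ, η} × {l, m} = {(ζ,l), (ζ,m), (η,l), (η,m)}
  {ζ, η} × {l, n} = {(ζ,l), (ζ,n), (η,l), (η,n)}
  {ε, ζ} × {l, m, n} = {(ε,l), (ε,m), (ε,n), (ζ,l), (ζ,m), (ζ,n)}
  {ε, ζ, η} × {l, m} = {(ε,l), (ε,m), (ζ,l), (ζ,m), (η,l), (η,m)}
  {ε, ζ, η} × {l, n} = {(ε,l), (ε,n), (ζ,l), (ζ,n), (η,l), (η,n)}
  {ζ, η} × {l, m, n} = {(ζ,l), (ζ,m), (ζ,n), (η,l), (η,m), (η,n)}
  {ε, ζ, η} × {l, m, n} = {(ε,l), (ε,m), (ε,n), (ζ,l), (ζ,m), (ζ,n), (η,l), (η,m), (η,n)}
These 26 distinct sets form the basis B.
Close under arbitrary unions to get τ_{X×Y}; counting gives |τ_{X×Y}| = 108.


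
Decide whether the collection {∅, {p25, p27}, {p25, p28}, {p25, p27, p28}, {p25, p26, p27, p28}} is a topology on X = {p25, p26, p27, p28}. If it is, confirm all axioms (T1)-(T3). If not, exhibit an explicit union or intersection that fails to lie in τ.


τ is NOT a topology on X.

Axiom (T1): ∅ ∈ τ? Yes; X ∈ τ? Yes.
Axiom (T2/T3): check pairwise unions and intersections of members of τ.
Counterexample for (T3): {p25, p27} ∩ {p25, p28} = {p25} ∉ τ. Therefore τ is NOT a topology.


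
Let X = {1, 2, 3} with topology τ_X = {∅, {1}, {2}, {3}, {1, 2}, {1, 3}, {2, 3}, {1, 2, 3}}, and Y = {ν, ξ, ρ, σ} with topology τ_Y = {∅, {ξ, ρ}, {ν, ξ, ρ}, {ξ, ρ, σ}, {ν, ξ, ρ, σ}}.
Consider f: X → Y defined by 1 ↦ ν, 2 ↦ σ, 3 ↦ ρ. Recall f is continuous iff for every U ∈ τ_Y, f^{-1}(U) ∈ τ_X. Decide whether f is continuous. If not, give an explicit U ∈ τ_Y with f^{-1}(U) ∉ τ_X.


f IS continuous.

Compute f^{-1}(U) for each U ∈ τ_Y:
  U = ∅: f^{-1}(U) = ∅ ∈ τ_X ✓.
  U = {ξ, ρ}: f^{-1}(U) = {3} ∈ τ_X ✓.
  U = {ν, ξ, ρ}: f^{-1}(U) = {1, 3} ∈ τ_X ✓.
  U = {ξ, ρ, σ}: f^{-1}(U) = {2, 3} ∈ τ_X ✓.
  U = {ν, ξ, ρ, σ}: f^{-1}(U) = {1, 2, 3} ∈ τ_X ✓.
Every preimage lies in τ_X, so f IS continuous.


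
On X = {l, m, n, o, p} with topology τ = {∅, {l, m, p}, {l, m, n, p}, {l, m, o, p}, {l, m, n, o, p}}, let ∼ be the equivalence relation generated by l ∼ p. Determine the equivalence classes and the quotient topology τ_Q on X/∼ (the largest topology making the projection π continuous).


X/∼ = {[l=p], [m], [n], [o]}; |τ_Q| = 5.

Equivalence classes: [l=p], [m], [n], [o].
Quotient map π: X → X/∼ sends l ↦ [l=p], m ↦ [m], n ↦ [n], o ↦ [o], p ↦ [l=p].
For each subset V ⊆ X/∼, compute π^{-1}(V) ⊆ X and check whether π^{-1}(V) ∈ τ. V is open in τ_Q iff π^{-1}(V) ∈ τ.
  V = {}: π^{-1}(V) = ∅ ∈ τ ✓.
  V = {[l=p]}: π^{-1}(V) = {l, p} ∉ τ ✗.
  V = {[m]}: π^{-1}(V) = {m} ∉ τ ✗.
  V = {[l=p], [m]}: π^{-1}(V) = {l, m, p} ∈ τ ✓.
  V = {[n]}: π^{-1}(V) = {n} ∉ τ ✗.
  V = {[l=p], [n]}: π^{-1}(V) = {l, n, p} ∉ τ ✗.
  V = {[m], [n]}: π^{-1}(V) = {m, n} ∉ τ ✗.
  V = {[l=p], [m], [n]}: π^{-1}(V) = {l, m, n, p} ∈ τ ✓.
  V = {[o]}: π^{-1}(V) = {o} ∉ τ ✗.
  V = {[l=p], [o]}: π^{-1}(V) = {l, o, p} ∉ τ ✗.
  V = {[m], [o]}: π^{-1}(V) = {m, o} ∉ τ ✗.
  V = {[l=p], [m], [o]}: π^{-1}(V) = {l, m, o, p} ∈ τ ✓.
  V = {[n], [o]}: π^{-1}(V) = {n, o} ∉ τ ✗.
  V = {[l=p], [n], [o]}: π^{-1}(V) = {l, n, o, p} ∉ τ ✗.
  V = {[m], [n], [o]}: π^{-1}(V) = {m, n, o} ∉ τ ✗.
  V = {[l=p], [m], [n], [o]}: π^{-1}(V) = {l, m, n, o, p} ∈ τ ✓.
Open sets in the quotient: τ_Q = {{}, {[l=p], [m]}, {[l=p], [m], [n]}, {[l=p], [m], [o]}, {[l=p], [m], [n], [o]}} (5 elements).


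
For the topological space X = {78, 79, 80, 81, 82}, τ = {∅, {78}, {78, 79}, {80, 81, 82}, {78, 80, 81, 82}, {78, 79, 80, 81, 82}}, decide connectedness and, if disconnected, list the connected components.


(X, τ) is disconnected; components = [{78, 79}, {80, 81, 82}].

Find clopen sets (U ∈ τ with X ∖ U ∈ τ):
  U = ∅, X ∖ U = {78, 79, 80, 81, 82} — both open, so U is clopen.
  U = {78, 79}, X ∖ U = {80, 81, 82} — both open, so U is clopen.
  U = {80, 81, 82}, X ∖ U = {78, 79} — both open, so U is clopen.
  U = {78, 79, 80, 81, 82}, X ∖ U = ∅ — both open, so U is clopen.
Nontrivial clopen(s) exist: e.g. {80, 81, 82}. So (X, τ) is disconnected.
Compute connected components by grouping points that agree on all clopens:
  component: {78, 79}
  component: {80, 81, 82}


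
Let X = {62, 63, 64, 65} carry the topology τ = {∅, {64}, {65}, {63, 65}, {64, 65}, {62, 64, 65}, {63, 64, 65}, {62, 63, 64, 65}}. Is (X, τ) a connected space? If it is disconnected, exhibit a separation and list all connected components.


(X, τ) is connected.

Find clopen sets (U ∈ τ with X ∖ U ∈ τ):
  U = ∅, X ∖ U = {62, 63, 64, 65} — both open, so U is clopen.
  U = {62, 63, 64, 65}, X ∖ U = ∅ — both open, so U is clopen.
Only trivial clopens (∅ and X) exist, so (X, τ) is connected.
Compute connected components by grouping points that agree on all clopens:
  component: {62, 63, 64, 65}


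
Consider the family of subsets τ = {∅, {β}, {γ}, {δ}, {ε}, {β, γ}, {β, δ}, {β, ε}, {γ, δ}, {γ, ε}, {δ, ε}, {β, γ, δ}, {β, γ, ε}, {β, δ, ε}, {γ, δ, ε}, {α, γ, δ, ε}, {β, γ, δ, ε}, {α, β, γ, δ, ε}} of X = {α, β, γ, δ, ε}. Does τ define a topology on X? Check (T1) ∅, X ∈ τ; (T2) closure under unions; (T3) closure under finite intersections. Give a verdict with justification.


τ IS a topology on X.

Axiom (T1): ∅ ∈ τ? Yes; X ∈ τ? Yes.
Axiom (T2/T3): check pairwise unions and intersections of members of τ.
All pairwise intersections and unions checked — each lies in τ. Therefore τ satisfies (T1), (T2), (T3): it IS a topology on X.


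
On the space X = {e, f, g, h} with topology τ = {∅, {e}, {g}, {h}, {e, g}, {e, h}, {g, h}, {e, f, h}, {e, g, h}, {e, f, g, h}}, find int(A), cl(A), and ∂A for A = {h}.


int(A) = {h}, cl(A) = {f, h}, ∂A = {f}.

Closed sets in (X, τ) are complements of opens:
  closed(X, τ) = {∅, {f}, {g}, {e, f}, {f, g}, {f, h}, {e, f, g}, {e, f, h}, {f, g, h}, {e, f, g, h}}.
int(A) = ⋃ {U ∈ τ : U ⊆ A}. Opens contained in A: ∅, {h}.
Taking the union of these: int(A) = {h}.
cl(A) = ⋂ {C closed : A ⊆ C}. Closed sets containing A: {f, h}, {e, f, h}, {f, g, h}, {e, f, g, h}.
Intersecting these: cl(A) = {f, h}.
∂A = cl(A) ∖ int(A) = {f, h} ∖ {h} = {f}.


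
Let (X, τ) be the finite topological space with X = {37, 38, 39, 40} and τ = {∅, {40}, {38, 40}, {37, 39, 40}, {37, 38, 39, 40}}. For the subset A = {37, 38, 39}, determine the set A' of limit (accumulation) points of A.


A' = {37, 39}

For each x ∈ X, list the open sets U ∈ τ with x ∈ U, then check whether U ∩ (A ∖ {x}) ≠ ∅ for every such U.
  x = 37: opens ∋ x are {37, 39, 40}, {37, 38, 39, 40}; each meets A ∖ {37}, so x IS a limit point.
  x = 38: open {38, 40} ∋ x has {38, 40} ∩ (A ∖ {38}) = ∅, so x is NOT a limit point.
  x = 39: opens ∋ x are {37, 39, 40}, {37, 38, 39, 40}; each meets A ∖ {39}, so x IS a limit point.
  x = 40: open {40} ∋ x has {40} ∩ (A ∖ {40}) = ∅, so x is NOT a limit point.
Collecting: A' = {37, 39}.


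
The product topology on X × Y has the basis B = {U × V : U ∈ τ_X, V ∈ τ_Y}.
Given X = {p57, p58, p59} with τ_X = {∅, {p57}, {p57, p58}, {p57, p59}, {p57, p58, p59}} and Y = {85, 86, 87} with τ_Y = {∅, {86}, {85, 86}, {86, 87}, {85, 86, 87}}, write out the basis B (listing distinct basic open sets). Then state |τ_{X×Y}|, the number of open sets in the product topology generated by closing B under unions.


Basis B = {∅ × ∅, {p57} × {86}, {p57} × {85, 86}, {p57} × {86, 87}, {p57, p58} × {86}, {p57, p59} × {86}, {p57} × {85, 86, 87}, {p57, p58, p59} × {86}, {p57, p58} × {85, 86}, {p57, p59} × {85, 86}, {p57, p58} × {86, 87}, {p57, p59} × {86, 87}, {p57, p58} × {85, 86, 87}, {p57, p59} × {85, 86, 87}, {p57, p58, p59} × {85, 86}, {p57, p58, p59} × {86, 87}, {p57, p58, p59} × {85, 86, 87}}; |τ_{X×Y}| = 48.

Enumerate products U × V with U ∈ τ_X, V ∈ τ_Y (deduplicated):
  ∅ × ∅ = {} (∅)
  {p57} × {86} = {(p57,86)}
  {p57} × {85, 86} = {(p57,85), (p57,86)}
  {p57} × {86, 87} = {(p57,86), (p57,87)}
  {p57, p58} × {86} = {(p57,86), (p58,86)}
  {p57, p59} × {86} = {(p57,86), (p59,86)}
  {p57} × {85, 86, 87} = {(p57,85), (p57,86), (p57,87)}
  {p57, p58, p59} × {86} = {(p57,86), (p58,86), (p59,86)}
  {p57, p58} × {85, 86} = {(p57,85), (p57,86), (p58,85), (p58,86)}
  {p57, p59} × {85, 86} = {(p57,85), (p57,86), (p59,85), (p59,86)}
  {p57, p58} × {86, 87} = {(p57,86), (p57,87), (p58,86), (p58,87)}
  {p57, p59} × {86, 87} = {(p57,86), (p57,87), (p59,86), (p59,87)}
  {p57, p58} × {85, 86, 87} = {(p57,85), (p57,86), (p57,87), (p58,85), (p58,86), (p58,87)}
  {p57, p59} × {85, 86, 87} = {(p57,85), (p57,86), (p57,87), (p59,85), (p59,86), (p59,87)}
  {p57, p58, p59} × {85, 86} = {(p57,85), (p57,86), (p58,85), (p58,86), (p59,85), (p59,86)}
  {p57, p58, p59} × {86, 87} = {(p57,86), (p57,87), (p58,86), (p58,87), (p59,86), (p59,87)}
  {p57, p58, p59} × {85, 86, 87} = {(p57,85), (p57,86), (p57,87), (p58,85), (p58,86), (p58,87), (p59,85), (p59,86), (p59,87)}
These 17 distinct sets form the basis B.
Close under arbitrary unions to get τ_{X×Y}; counting gives |τ_{X×Y}| = 48.


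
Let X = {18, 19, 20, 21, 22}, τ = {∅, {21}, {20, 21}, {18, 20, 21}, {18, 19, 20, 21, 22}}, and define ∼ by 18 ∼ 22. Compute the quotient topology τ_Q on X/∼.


X/∼ = {[18=22], [19], [20], [21]}; |τ_Q| = 4.

Equivalence classes: [18=22], [19], [20], [21].
Quotient map π: X → X/∼ sends 18 ↦ [18=22], 19 ↦ [19], 20 ↦ [20], 21 ↦ [21], 22 ↦ [18=22].
For each subset V ⊆ X/∼, compute π^{-1}(V) ⊆ X and check whether π^{-1}(V) ∈ τ. V is open in τ_Q iff π^{-1}(V) ∈ τ.
  V = {}: π^{-1}(V) = ∅ ∈ τ ✓.
  V = {[18=22]}: π^{-1}(V) = {18, 22} ∉ τ ✗.
  V = {[19]}: π^{-1}(V) = {19} ∉ τ ✗.
  V = {[18=22], [19]}: π^{-1}(V) = {18, 19, 22} ∉ τ ✗.
  V = {[20]}: π^{-1}(V) = {20} ∉ τ ✗.
  V = {[18=22], [20]}: π^{-1}(V) = {18, 20, 22} ∉ τ ✗.
  V = {[19], [20]}: π^{-1}(V) = {19, 20} ∉ τ ✗.
  V = {[18=22], [19], [20]}: π^{-1}(V) = {18, 19, 20, 22} ∉ τ ✗.
  V = {[21]}: π^{-1}(V) = {21} ∈ τ ✓.
  V = {[18=22], [21]}: π^{-1}(V) = {18, 21, 22} ∉ τ ✗.
  V = {[19], [21]}: π^{-1}(V) = {19, 21} ∉ τ ✗.
  V = {[18=22], [19], [21]}: π^{-1}(V) = {18, 19, 21, 22} ∉ τ ✗.
  V = {[20], [21]}: π^{-1}(V) = {20, 21} ∈ τ ✓.
  V = {[18=22], [20], [21]}: π^{-1}(V) = {18, 20, 21, 22} ∉ τ ✗.
  V = {[19], [20], [21]}: π^{-1}(V) = {19, 20, 21} ∉ τ ✗.
  V = {[18=22], [19], [20], [21]}: π^{-1}(V) = {18, 19, 20, 21, 22} ∈ τ ✓.
Open sets in the quotient: τ_Q = {{}, {[21]}, {[20], [21]}, {[18=22], [19], [20], [21]}} (4 elements).


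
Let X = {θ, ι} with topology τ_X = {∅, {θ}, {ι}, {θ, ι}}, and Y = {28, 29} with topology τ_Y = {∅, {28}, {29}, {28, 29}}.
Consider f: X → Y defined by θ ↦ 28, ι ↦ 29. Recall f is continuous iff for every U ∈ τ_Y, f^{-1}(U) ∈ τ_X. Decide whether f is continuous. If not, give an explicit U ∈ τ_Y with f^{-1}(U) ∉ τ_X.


f IS continuous.

Compute f^{-1}(U) for each U ∈ τ_Y:
  U = ∅: f^{-1}(U) = ∅ ∈ τ_X ✓.
  U = {28}: f^{-1}(U) = {θ} ∈ τ_X ✓.
  U = {29}: f^{-1}(U) = {ι} ∈ τ_X ✓.
  U = {28, 29}: f^{-1}(U) = {θ, ι} ∈ τ_X ✓.
Every preimage lies in τ_X, so f IS continuous.


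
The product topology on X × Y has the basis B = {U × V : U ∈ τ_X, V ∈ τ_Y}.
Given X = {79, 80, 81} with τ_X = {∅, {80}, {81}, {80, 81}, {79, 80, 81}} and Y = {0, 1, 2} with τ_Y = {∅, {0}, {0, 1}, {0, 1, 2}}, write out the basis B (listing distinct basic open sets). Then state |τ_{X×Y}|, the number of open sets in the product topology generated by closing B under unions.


Basis B = {∅ × ∅, {80} × {0}, {81} × {0}, {80} × {0, 1}, {80, 81} × {0}, {81} × {0, 1}, {79, 80, 81} × {0}, {80} × {0, 1, 2}, {81} × {0, 1, 2}, {80, 81} × {0, 1}, {79, 80, 81} × {0, 1}, {80, 81} × {0, 1, 2}, {79, 80, 81} × {0, 1, 2}}; |τ_{X×Y}| = 30.

Enumerate products U × V with U ∈ τ_X, V ∈ τ_Y (deduplicated):
  ∅ × ∅ = {} (∅)
  {80} × {0} = {(80,0)}
  {81} × {0} = {(81,0)}
  {80} × {0, 1} = {(80,0), (80,1)}
  {80, 81} × {0} = {(80,0), (81,0)}
  {81} × {0, 1} = {(81,0), (81,1)}
  {79, 80, 81} × {0} = {(79,0), (80,0), (81,0)}
  {80} × {0, 1, 2} = {(80,0), (80,1), (80,2)}
  {81} × {0, 1, 2} = {(81,0), (81,1), (81,2)}
  {80, 81} × {0, 1} = {(80,0), (80,1), (81,0), (81,1)}
  {79, 80, 81} × {0, 1} = {(79,0), (79,1), (80,0), (80,1), (81,0), (81,1)}
  {80, 81} × {0, 1, 2} = {(80,0), (80,1), (80,2), (81,0), (81,1), (81,2)}
  {79, 80, 81} × {0, 1, 2} = {(79,0), (79,1), (79,2), (80,0), (80,1), (80,2), (81,0), (81,1), (81,2)}
These 13 distinct sets form the basis B.
Close under arbitrary unions to get τ_{X×Y}; counting gives |τ_{X×Y}| = 30.


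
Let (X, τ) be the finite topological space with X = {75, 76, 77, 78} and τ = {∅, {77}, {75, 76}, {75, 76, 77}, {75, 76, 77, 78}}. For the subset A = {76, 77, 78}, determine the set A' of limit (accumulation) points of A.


A' = {75, 78}

For each x ∈ X, list the open sets U ∈ τ with x ∈ U, then check whether U ∩ (A ∖ {x}) ≠ ∅ for every such U.
  x = 75: opens ∋ x are {75, 76}, {75, 76, 77}, {75, 76, 77, 78}; each meets A ∖ {75}, so x IS a limit point.
  x = 76: open {75, 76} ∋ x has {75, 76} ∩ (A ∖ {76}) = ∅, so x is NOT a limit point.
  x = 77: open {77} ∋ x has {77} ∩ (A ∖ {77}) = ∅, so x is NOT a limit point.
  x = 78: opens ∋ x are {75, 76, 77, 78}; each meets A ∖ {78}, so x IS a limit point.
Collecting: A' = {75, 78}.


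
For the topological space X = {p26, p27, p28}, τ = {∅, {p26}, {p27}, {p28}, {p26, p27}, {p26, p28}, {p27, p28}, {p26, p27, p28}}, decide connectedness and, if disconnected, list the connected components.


(X, τ) is disconnected; components = [{p26}, {p27}, {p28}].

Find clopen sets (U ∈ τ with X ∖ U ∈ τ):
  U = ∅, X ∖ U = {p26, p27, p28} — both open, so U is clopen.
  U = {p26}, X ∖ U = {p27, p28} — both open, so U is clopen.
  U = {p27}, X ∖ U = {p26, p28} — both open, so U is clopen.
  U = {p28}, X ∖ U = {p26, p27} — both open, so U is clopen.
  U = {p26, p27}, X ∖ U = {p28} — both open, so U is clopen.
  U = {p26, p28}, X ∖ U = {p27} — both open, so U is clopen.
  U = {p27, p28}, X ∖ U = {p26} — both open, so U is clopen.
  U = {p26, p27, p28}, X ∖ U = ∅ — both open, so U is clopen.
Nontrivial clopen(s) exist: e.g. {p26, p27}. So (X, τ) is disconnected.
Compute connected components by grouping points that agree on all clopens:
  component: {p26}
  component: {p27}
  component: {p28}


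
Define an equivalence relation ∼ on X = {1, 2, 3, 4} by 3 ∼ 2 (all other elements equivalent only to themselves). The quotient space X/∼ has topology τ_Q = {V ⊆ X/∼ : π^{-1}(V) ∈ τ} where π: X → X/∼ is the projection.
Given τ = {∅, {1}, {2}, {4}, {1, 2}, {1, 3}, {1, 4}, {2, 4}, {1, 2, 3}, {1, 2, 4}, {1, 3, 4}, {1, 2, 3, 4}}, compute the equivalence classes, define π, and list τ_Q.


X/∼ = {[1], [2=3], [4]}; |τ_Q| = 6.

Equivalence classes: [1], [2=3], [4].
Quotient map π: X → X/∼ sends 1 ↦ [1], 2 ↦ [2=3], 3 ↦ [2=3], 4 ↦ [4].
For each subset V ⊆ X/∼, compute π^{-1}(V) ⊆ X and check whether π^{-1}(V) ∈ τ. V is open in τ_Q iff π^{-1}(V) ∈ τ.
  V = {}: π^{-1}(V) = ∅ ∈ τ ✓.
  V = {[1]}: π^{-1}(V) = {1} ∈ τ ✓.
  V = {[2=3]}: π^{-1}(V) = {2, 3} ∉ τ ✗.
  V = {[1], [2=3]}: π^{-1}(V) = {1, 2, 3} ∈ τ ✓.
  V = {[4]}: π^{-1}(V) = {4} ∈ τ ✓.
  V = {[1], [4]}: π^{-1}(V) = {1, 4} ∈ τ ✓.
  V = {[2=3], [4]}: π^{-1}(V) = {2, 3, 4} ∉ τ ✗.
  V = {[1], [2=3], [4]}: π^{-1}(V) = {1, 2, 3, 4} ∈ τ ✓.
Open sets in the quotient: τ_Q = {{}, {[1]}, {[1], [2=3]}, {[4]}, {[1], [4]}, {[1], [2=3], [4]}} (6 elements).


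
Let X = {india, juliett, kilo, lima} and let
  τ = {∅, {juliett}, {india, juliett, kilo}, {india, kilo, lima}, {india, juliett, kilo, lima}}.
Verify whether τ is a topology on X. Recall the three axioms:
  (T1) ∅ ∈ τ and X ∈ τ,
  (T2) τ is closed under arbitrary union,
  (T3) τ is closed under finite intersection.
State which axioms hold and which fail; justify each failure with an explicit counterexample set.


τ is NOT a topology on X.

Axiom (T1): ∅ ∈ τ? Yes; X ∈ τ? Yes.
Axiom (T2/T3): check pairwise unions and intersections of members of τ.
Counterexample for (T3): {india, juliett, kilo} ∩ {india, kilo, lima} = {india, kilo} ∉ τ. Therefore τ is NOT a topology.


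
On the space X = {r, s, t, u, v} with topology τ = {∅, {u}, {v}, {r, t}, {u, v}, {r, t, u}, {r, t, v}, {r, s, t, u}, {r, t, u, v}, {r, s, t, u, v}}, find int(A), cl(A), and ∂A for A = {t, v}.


int(A) = {v}, cl(A) = {r, s, t, v}, ∂A = {r, s, t}.

Closed sets in (X, τ) are complements of opens:
  closed(X, τ) = {∅, {s}, {v}, {s, u}, {s, v}, {r, s, t}, {s, u, v}, {r, s, t, u}, {r, s, t, v}, {r, s, t, u, v}}.
int(A) = ⋃ {U ∈ τ : U ⊆ A}. Opens contained in A: ∅, {v}.
Taking the union of these: int(A) = {v}.
cl(A) = ⋂ {C closed : A ⊆ C}. Closed sets containing A: {r, s, t, v}, {r, s, t, u, v}.
Intersecting these: cl(A) = {r, s, t, v}.
∂A = cl(A) ∖ int(A) = {r, s, t, v} ∖ {v} = {r, s, t}.


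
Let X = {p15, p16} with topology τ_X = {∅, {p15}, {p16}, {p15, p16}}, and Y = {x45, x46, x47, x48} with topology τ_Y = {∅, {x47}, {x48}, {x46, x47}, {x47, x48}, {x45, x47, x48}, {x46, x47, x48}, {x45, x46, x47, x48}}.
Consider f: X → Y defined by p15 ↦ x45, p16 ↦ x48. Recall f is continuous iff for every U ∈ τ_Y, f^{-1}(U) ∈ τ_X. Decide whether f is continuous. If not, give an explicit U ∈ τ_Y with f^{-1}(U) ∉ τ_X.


f IS continuous.

Compute f^{-1}(U) for each U ∈ τ_Y:
  U = ∅: f^{-1}(U) = ∅ ∈ τ_X ✓.
  U = {x47}: f^{-1}(U) = ∅ ∈ τ_X ✓.
  U = {x48}: f^{-1}(U) = {p16} ∈ τ_X ✓.
  U = {x46, x47}: f^{-1}(U) = ∅ ∈ τ_X ✓.
  U = {x47, x48}: f^{-1}(U) = {p16} ∈ τ_X ✓.
  U = {x45, x47, x48}: f^{-1}(U) = {p15, p16} ∈ τ_X ✓.
  U = {x46, x47, x48}: f^{-1}(U) = {p16} ∈ τ_X ✓.
  U = {x45, x46, x47, x48}: f^{-1}(U) = {p15, p16} ∈ τ_X ✓.
Every preimage lies in τ_X, so f IS continuous.


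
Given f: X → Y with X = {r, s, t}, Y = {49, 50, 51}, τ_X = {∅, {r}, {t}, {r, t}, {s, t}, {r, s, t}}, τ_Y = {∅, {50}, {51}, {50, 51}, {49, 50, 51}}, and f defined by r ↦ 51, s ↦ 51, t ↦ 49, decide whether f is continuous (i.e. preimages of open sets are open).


f is NOT continuous.

Compute f^{-1}(U) for each U ∈ τ_Y:
  U = ∅: f^{-1}(U) = ∅ ∈ τ_X ✓.
  U = {50}: f^{-1}(U) = ∅ ∈ τ_X ✓.
  U = {51}: f^{-1}(U) = {r, s} ∉ τ_X ✗.
  U = {50, 51}: f^{-1}(U) = {r, s} ∉ τ_X ✗.
  U = {49, 50, 51}: f^{-1}(U) = {r, s, t} ∈ τ_X ✓.
Found U = {51} with f^{-1}(U) = {r, s} not in τ_X. Therefore f is NOT continuous.


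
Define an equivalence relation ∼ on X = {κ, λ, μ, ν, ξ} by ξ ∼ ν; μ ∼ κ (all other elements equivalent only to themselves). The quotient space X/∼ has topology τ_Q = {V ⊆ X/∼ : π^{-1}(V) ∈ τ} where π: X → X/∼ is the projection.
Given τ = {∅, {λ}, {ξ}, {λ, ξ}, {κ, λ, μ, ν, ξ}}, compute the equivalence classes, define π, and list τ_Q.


X/∼ = {[κ=μ], [λ], [ν=ξ]}; |τ_Q| = 3.

Equivalence classes: [κ=μ], [λ], [ν=ξ].
Quotient map π: X → X/∼ sends κ ↦ [κ=μ], λ ↦ [λ], μ ↦ [κ=μ], ν ↦ [ν=ξ], ξ ↦ [ν=ξ].
For each subset V ⊆ X/∼, compute π^{-1}(V) ⊆ X and check whether π^{-1}(V) ∈ τ. V is open in τ_Q iff π^{-1}(V) ∈ τ.
  V = {}: π^{-1}(V) = ∅ ∈ τ ✓.
  V = {[κ=μ]}: π^{-1}(V) = {κ, μ} ∉ τ ✗.
  V = {[λ]}: π^{-1}(V) = {λ} ∈ τ ✓.
  V = {[κ=μ], [λ]}: π^{-1}(V) = {κ, λ, μ} ∉ τ ✗.
  V = {[ν=ξ]}: π^{-1}(V) = {ν, ξ} ∉ τ ✗.
  V = {[κ=μ], [ν=ξ]}: π^{-1}(V) = {κ, μ, ν, ξ} ∉ τ ✗.
  V = {[λ], [ν=ξ]}: π^{-1}(V) = {λ, ν, ξ} ∉ τ ✗.
  V = {[κ=μ], [λ], [ν=ξ]}: π^{-1}(V) = {κ, λ, μ, ν, ξ} ∈ τ ✓.
Open sets in the quotient: τ_Q = {{}, {[λ]}, {[κ=μ], [λ], [ν=ξ]}} (3 elements).


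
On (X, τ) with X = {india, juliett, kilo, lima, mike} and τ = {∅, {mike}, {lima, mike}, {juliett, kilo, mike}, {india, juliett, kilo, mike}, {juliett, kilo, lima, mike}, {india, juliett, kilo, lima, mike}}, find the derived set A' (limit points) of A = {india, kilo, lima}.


A' = {india, juliett}

For each x ∈ X, list the open sets U ∈ τ with x ∈ U, then check whether U ∩ (A ∖ {x}) ≠ ∅ for every such U.
  x = india: opens ∋ x are {india, juliett, kilo, mike}, {india, juliett, kilo, lima, mike}; each meets A ∖ {india}, so x IS a limit point.
  x = juliett: opens ∋ x are {juliett, kilo, mike}, {india, juliett, kilo, mike}, {juliett, kilo, lima, mike}, {india, juliett, kilo, lima, mike}; each meets A ∖ {juliett}, so x IS a limit point.
  x = kilo: open {juliett, kilo, mike} ∋ x has {juliett, kilo, mike} ∩ (A ∖ {kilo}) = ∅, so x is NOT a limit point.
  x = lima: open {lima, mike} ∋ x has {lima, mike} ∩ (A ∖ {lima}) = ∅, so x is NOT a limit point.
  x = mike: open {mike} ∋ x has {mike} ∩ (A ∖ {mike}) = ∅, so x is NOT a limit point.
Collecting: A' = {india, juliett}.


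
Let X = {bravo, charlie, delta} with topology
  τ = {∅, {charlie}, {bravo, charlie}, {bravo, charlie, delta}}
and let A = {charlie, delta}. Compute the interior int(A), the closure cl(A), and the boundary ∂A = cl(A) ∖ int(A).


int(A) = {charlie}, cl(A) = {bravo, charlie, delta}, ∂A = {bravo, delta}.

Closed sets in (X, τ) are complements of opens:
  closed(X, τ) = {∅, {delta}, {bravo, delta}, {bravo, charlie, delta}}.
int(A) = ⋃ {U ∈ τ : U ⊆ A}. Opens contained in A: ∅, {charlie}.
Taking the union of these: int(A) = {charlie}.
cl(A) = ⋂ {C closed : A ⊆ C}. Closed sets containing A: {bravo, charlie, delta}.
Intersecting these: cl(A) = {bravo, charlie, delta}.
∂A = cl(A) ∖ int(A) = {bravo, charlie, delta} ∖ {charlie} = {bravo, delta}.
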